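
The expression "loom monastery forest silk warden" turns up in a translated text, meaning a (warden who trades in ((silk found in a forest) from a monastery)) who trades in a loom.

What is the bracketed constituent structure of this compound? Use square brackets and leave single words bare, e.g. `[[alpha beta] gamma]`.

[loom [[monastery [forest silk]] warden]]

At the top level: head "warden" (specifically "monastery forest silk warden"); modifier "loom".
"monastery forest silk warden" → head "warden", modifier "monastery forest silk".
"monastery forest silk" → head "silk" (specifically "forest silk"), modifier "monastery".
"forest silk" → head "silk", modifier "forest".
Putting it together: [loom [[monastery [forest silk]] warden]].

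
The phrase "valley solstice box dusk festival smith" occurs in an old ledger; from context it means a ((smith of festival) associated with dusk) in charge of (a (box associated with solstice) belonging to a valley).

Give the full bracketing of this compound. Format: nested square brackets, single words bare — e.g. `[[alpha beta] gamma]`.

[[valley [solstice box]] [dusk [festival smith]]]

Whole compound: head "smith" (specifically "dusk festival smith"), modifier "valley solstice box".
Inside "valley solstice box": head "box" (specifically "solstice box"), modifier "valley".
Inside "solstice box": head "box", modifier "solstice".
Inside "dusk festival smith": head "smith" (specifically "festival smith"), modifier "dusk".
Inside "festival smith": head "smith", modifier "festival".
So the structure is [[valley [solstice box]] [dusk [festival smith]]].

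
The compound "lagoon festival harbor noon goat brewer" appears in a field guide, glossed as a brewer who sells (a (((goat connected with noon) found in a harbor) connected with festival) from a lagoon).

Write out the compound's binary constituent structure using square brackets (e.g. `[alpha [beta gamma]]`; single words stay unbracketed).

At the top level: head "brewer"; modifier "lagoon festival harbor noon goat".
"lagoon festival harbor noon goat" → head "goat" (specifically "festival harbor noon goat"), modifier "lagoon".
"festival harbor noon goat" → head "goat" (specifically "harbor noon goat"), modifier "festival".
"harbor noon goat" → head "goat" (specifically "noon goat"), modifier "harbor".
"noon goat" → head "goat", modifier "noon".
Putting it together: [[lagoon [festival [harbor [noon goat]]]] brewer].

[[lagoon [festival [harbor [noon goat]]]] brewer]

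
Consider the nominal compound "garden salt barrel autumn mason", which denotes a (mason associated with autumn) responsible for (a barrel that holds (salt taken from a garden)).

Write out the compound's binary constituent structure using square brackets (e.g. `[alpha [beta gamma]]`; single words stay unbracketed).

At the top level: head "mason" (specifically "autumn mason"); modifier "garden salt barrel".
"garden salt barrel" → head "barrel", modifier "garden salt".
"garden salt" → head "salt", modifier "garden".
"autumn mason" → head "mason", modifier "autumn".
So the structure is [[[garden salt] barrel] [autumn mason]].

[[[garden salt] barrel] [autumn mason]]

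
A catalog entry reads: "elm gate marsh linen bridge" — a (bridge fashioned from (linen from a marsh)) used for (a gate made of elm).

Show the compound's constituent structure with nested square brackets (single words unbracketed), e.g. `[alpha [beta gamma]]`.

At the top level: head "bridge" (specifically "marsh linen bridge"); modifier "elm gate".
Inside "elm gate": head "gate", modifier "elm".
Inside "marsh linen bridge": head "bridge", modifier "marsh linen".
Inside "marsh linen": head "linen", modifier "marsh".
Assembled: [[elm gate] [[marsh linen] bridge]].

[[elm gate] [[marsh linen] bridge]]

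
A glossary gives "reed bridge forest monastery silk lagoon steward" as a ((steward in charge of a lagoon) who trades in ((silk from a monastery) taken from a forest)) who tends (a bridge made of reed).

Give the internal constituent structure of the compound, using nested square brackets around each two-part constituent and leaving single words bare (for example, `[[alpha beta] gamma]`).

The outermost head in the paraphrase is "steward" (specifically "forest monastery silk lagoon steward"), modified by "reed bridge".
"reed bridge" → head "bridge", modifier "reed".
"forest monastery silk lagoon steward" → head "steward" (specifically "lagoon steward"), modifier "forest monastery silk".
"forest monastery silk" → head "silk" (specifically "monastery silk"), modifier "forest".
"monastery silk" → head "silk", modifier "monastery".
"lagoon steward" → head "steward", modifier "lagoon".
Putting it together: [[reed bridge] [[forest [monastery silk]] [lagoon steward]]].

[[reed bridge] [[forest [monastery silk]] [lagoon steward]]]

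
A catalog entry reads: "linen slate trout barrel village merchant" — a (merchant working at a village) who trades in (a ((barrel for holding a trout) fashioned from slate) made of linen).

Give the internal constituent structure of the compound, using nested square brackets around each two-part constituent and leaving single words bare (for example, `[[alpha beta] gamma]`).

Overall it is a kind of merchant (specifically "village merchant"); the modifier is "linen slate trout barrel".
Inside "linen slate trout barrel": head "barrel" (specifically "slate trout barrel"), modifier "linen".
Inside "slate trout barrel": head "barrel" (specifically "trout barrel"), modifier "slate".
Inside "trout barrel": head "barrel", modifier "trout".
Inside "village merchant": head "merchant", modifier "village".
So the structure is [[linen [slate [trout barrel]]] [village merchant]].

[[linen [slate [trout barrel]]] [village merchant]]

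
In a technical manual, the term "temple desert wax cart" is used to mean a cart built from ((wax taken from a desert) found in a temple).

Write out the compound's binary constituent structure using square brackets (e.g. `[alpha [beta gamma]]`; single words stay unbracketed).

At the top level: head "cart"; modifier "temple desert wax".
Inside "temple desert wax": head "wax" (specifically "desert wax"), modifier "temple".
Inside "desert wax": head "wax", modifier "desert".
So the structure is [[temple [desert wax]] cart].

[[temple [desert wax]] cart]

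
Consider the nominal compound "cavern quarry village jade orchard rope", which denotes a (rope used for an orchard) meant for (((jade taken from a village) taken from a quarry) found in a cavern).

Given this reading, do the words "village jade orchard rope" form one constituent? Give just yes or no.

The top-level split is [cavern quarry village jade] [orchard rope]; the full structure is [[cavern [quarry [village jade]]] [orchard rope]].
"village jade orchard rope" straddles a constituent boundary, so it is not a single unit.

no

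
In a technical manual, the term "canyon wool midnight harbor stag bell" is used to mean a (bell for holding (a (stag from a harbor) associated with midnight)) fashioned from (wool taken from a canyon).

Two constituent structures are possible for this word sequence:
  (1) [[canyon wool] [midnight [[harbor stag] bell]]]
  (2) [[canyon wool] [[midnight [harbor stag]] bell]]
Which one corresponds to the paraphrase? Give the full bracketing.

[[canyon wool] [[midnight [harbor stag]] bell]]

The paraphrase's head is the "bell" part ("midnight harbor stag bell"); its modifier is "canyon wool".
That top-level split, carried through the inner groups, gives [[canyon wool] [[midnight [harbor stag]] bell]].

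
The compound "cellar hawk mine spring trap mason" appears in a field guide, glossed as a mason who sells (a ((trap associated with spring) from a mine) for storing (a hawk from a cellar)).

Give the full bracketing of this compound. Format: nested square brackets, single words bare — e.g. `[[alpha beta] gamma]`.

The outermost head in the paraphrase is "mason", modified by "cellar hawk mine spring trap".
"cellar hawk mine spring trap" → head "trap" (specifically "mine spring trap"), modifier "cellar hawk".
"cellar hawk" → head "hawk", modifier "cellar".
"mine spring trap" → head "trap" (specifically "spring trap"), modifier "mine".
"spring trap" → head "trap", modifier "spring".
Putting it together: [[[cellar hawk] [mine [spring trap]]] mason].

[[[cellar hawk] [mine [spring trap]]] mason]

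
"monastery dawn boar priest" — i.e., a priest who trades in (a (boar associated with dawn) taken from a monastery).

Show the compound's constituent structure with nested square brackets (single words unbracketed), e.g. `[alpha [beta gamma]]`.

At the top level: head "priest"; modifier "monastery dawn boar".
"monastery dawn boar" → head "boar" (specifically "dawn boar"), modifier "monastery".
"dawn boar" → head "boar", modifier "dawn".
Assembled: [[monastery [dawn boar]] priest].

[[monastery [dawn boar]] priest]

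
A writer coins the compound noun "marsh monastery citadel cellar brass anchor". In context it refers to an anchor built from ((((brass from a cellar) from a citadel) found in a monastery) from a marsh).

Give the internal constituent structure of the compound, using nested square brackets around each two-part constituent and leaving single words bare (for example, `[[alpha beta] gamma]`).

The outermost head in the paraphrase is "anchor", modified by "marsh monastery citadel cellar brass".
Within "marsh monastery citadel cellar brass", the head is "brass" (specifically "monastery citadel cellar brass") and the modifier is "marsh".
Within "monastery citadel cellar brass", the head is "brass" (specifically "citadel cellar brass") and the modifier is "monastery".
Within "citadel cellar brass", the head is "brass" (specifically "cellar brass") and the modifier is "citadel".
Within "cellar brass", the head is "brass" and the modifier is "cellar".
Assembled: [[marsh [monastery [citadel [cellar brass]]]] anchor].

[[marsh [monastery [citadel [cellar brass]]]] anchor]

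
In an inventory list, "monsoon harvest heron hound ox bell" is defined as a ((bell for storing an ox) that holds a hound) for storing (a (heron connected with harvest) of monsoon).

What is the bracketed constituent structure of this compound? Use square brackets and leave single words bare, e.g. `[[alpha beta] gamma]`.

[[monsoon [harvest heron]] [hound [ox bell]]]

Whole compound: head "bell" (specifically "hound ox bell"), modifier "monsoon harvest heron".
Inside "monsoon harvest heron": head "heron" (specifically "harvest heron"), modifier "monsoon".
Inside "harvest heron": head "heron", modifier "harvest".
Inside "hound ox bell": head "bell" (specifically "ox bell"), modifier "hound".
Inside "ox bell": head "bell", modifier "ox".
Assembled: [[monsoon [harvest heron]] [hound [ox bell]]].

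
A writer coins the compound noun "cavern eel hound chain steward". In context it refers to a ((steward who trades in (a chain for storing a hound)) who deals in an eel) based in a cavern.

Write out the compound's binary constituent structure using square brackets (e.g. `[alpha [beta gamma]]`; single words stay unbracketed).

Overall it is a kind of steward (specifically "eel hound chain steward"); the modifier is "cavern".
"eel hound chain steward" → head "steward" (specifically "hound chain steward"), modifier "eel".
"hound chain steward" → head "steward", modifier "hound chain".
"hound chain" → head "chain", modifier "hound".
So the structure is [cavern [eel [[hound chain] steward]]].

[cavern [eel [[hound chain] steward]]]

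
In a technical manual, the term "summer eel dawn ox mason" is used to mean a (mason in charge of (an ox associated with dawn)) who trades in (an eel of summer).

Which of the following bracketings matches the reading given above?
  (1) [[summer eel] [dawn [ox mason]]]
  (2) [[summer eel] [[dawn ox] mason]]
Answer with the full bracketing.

[[summer eel] [[dawn ox] mason]]

The paraphrase's head is the "mason" part ("dawn ox mason"); its modifier is "summer eel".
That top-level split, carried through the inner groups, gives [[summer eel] [[dawn ox] mason]].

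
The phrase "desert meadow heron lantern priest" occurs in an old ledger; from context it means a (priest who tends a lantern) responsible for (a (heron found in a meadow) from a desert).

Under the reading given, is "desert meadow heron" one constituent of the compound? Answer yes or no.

yes

The paraphrase groups the words so that "desert meadow heron" is one unit: it corresponds to a single parenthesized sub-phrase.
The full structure is [[desert [meadow heron]] [lantern priest]], in which [desert meadow heron] is a constituent.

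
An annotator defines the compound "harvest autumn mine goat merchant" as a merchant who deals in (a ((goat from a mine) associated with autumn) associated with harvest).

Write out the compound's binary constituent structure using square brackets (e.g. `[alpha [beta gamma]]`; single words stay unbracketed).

Whole compound: head "merchant", modifier "harvest autumn mine goat".
"harvest autumn mine goat" → head "goat" (specifically "autumn mine goat"), modifier "harvest".
"autumn mine goat" → head "goat" (specifically "mine goat"), modifier "autumn".
"mine goat" → head "goat", modifier "mine".
Putting it together: [[harvest [autumn [mine goat]]] merchant].

[[harvest [autumn [mine goat]]] merchant]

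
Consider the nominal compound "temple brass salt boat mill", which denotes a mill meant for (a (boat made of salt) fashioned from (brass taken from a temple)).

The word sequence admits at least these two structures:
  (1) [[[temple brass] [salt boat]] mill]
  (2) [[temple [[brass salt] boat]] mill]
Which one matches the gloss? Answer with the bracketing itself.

[[[temple brass] [salt boat]] mill]

The paraphrase's head is the "mill" part ("mill"); its modifier is "temple brass salt boat".
That top-level split, carried through the inner groups, gives [[[temple brass] [salt boat]] mill].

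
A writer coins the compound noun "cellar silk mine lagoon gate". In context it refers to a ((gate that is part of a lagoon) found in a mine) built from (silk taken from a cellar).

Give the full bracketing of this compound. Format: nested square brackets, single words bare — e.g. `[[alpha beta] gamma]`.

Whole compound: head "gate" (specifically "mine lagoon gate"), modifier "cellar silk".
Inside "cellar silk": head "silk", modifier "cellar".
Inside "mine lagoon gate": head "gate" (specifically "lagoon gate"), modifier "mine".
Inside "lagoon gate": head "gate", modifier "lagoon".
Putting it together: [[cellar silk] [mine [lagoon gate]]].

[[cellar silk] [mine [lagoon gate]]]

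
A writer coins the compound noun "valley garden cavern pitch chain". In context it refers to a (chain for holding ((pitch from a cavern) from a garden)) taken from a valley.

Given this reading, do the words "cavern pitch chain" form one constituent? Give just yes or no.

no

The top-level split is [valley] [garden cavern pitch chain]; the full structure is [valley [[garden [cavern pitch]] chain]].
"cavern pitch chain" straddles a constituent boundary, so it is not a single unit.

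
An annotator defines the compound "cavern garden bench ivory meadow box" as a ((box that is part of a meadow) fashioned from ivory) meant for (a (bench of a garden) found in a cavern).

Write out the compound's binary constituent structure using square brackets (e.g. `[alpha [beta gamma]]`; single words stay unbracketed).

Overall it is a kind of box (specifically "ivory meadow box"); the modifier is "cavern garden bench".
Within "cavern garden bench", the head is "bench" (specifically "garden bench") and the modifier is "cavern".
Within "garden bench", the head is "bench" and the modifier is "garden".
Within "ivory meadow box", the head is "box" (specifically "meadow box") and the modifier is "ivory".
Within "meadow box", the head is "box" and the modifier is "meadow".
Putting it together: [[cavern [garden bench]] [ivory [meadow box]]].

[[cavern [garden bench]] [ivory [meadow box]]]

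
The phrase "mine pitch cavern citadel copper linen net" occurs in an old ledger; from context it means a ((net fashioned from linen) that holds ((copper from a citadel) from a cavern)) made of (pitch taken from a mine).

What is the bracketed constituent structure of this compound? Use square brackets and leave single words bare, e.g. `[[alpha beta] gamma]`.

Whole compound: head "net" (specifically "cavern citadel copper linen net"), modifier "mine pitch".
"mine pitch" → head "pitch", modifier "mine".
"cavern citadel copper linen net" → head "net" (specifically "linen net"), modifier "cavern citadel copper".
"cavern citadel copper" → head "copper" (specifically "citadel copper"), modifier "cavern".
"citadel copper" → head "copper", modifier "citadel".
"linen net" → head "net", modifier "linen".
Putting it together: [[mine pitch] [[cavern [citadel copper]] [linen net]]].

[[mine pitch] [[cavern [citadel copper]] [linen net]]]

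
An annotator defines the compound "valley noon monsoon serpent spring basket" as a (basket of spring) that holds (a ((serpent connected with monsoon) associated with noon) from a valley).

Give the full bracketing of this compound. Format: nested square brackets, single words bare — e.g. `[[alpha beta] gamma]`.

Whole compound: head "basket" (specifically "spring basket"), modifier "valley noon monsoon serpent".
Within "valley noon monsoon serpent", the head is "serpent" (specifically "noon monsoon serpent") and the modifier is "valley".
Within "noon monsoon serpent", the head is "serpent" (specifically "monsoon serpent") and the modifier is "noon".
Within "monsoon serpent", the head is "serpent" and the modifier is "monsoon".
Within "spring basket", the head is "basket" and the modifier is "spring".
Putting it together: [[valley [noon [monsoon serpent]]] [spring basket]].

[[valley [noon [monsoon serpent]]] [spring basket]]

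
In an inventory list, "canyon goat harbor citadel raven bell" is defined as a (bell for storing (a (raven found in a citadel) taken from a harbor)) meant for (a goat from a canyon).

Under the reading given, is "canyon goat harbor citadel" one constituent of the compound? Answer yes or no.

no

The top-level split is [canyon goat] [harbor citadel raven bell]; the full structure is [[canyon goat] [[harbor [citadel raven]] bell]].
"canyon goat harbor citadel" straddles a constituent boundary, so it is not a single unit.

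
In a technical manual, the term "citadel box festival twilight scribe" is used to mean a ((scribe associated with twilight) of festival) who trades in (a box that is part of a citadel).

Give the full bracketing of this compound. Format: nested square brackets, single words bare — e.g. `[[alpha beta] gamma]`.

At the top level: head "scribe" (specifically "festival twilight scribe"); modifier "citadel box".
Inside "citadel box": head "box", modifier "citadel".
Inside "festival twilight scribe": head "scribe" (specifically "twilight scribe"), modifier "festival".
Inside "twilight scribe": head "scribe", modifier "twilight".
Putting it together: [[citadel box] [festival [twilight scribe]]].

[[citadel box] [festival [twilight scribe]]]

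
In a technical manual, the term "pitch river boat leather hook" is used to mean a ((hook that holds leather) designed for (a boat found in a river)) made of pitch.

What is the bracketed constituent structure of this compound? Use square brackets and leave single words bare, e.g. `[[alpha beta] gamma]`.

[pitch [[river boat] [leather hook]]]

At the top level: head "hook" (specifically "river boat leather hook"); modifier "pitch".
"river boat leather hook" → head "hook" (specifically "leather hook"), modifier "river boat".
"river boat" → head "boat", modifier "river".
"leather hook" → head "hook", modifier "leather".
Putting it together: [pitch [[river boat] [leather hook]]].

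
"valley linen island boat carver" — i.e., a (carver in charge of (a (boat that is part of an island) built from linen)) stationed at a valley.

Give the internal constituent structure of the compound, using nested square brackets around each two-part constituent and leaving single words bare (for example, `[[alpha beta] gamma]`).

Whole compound: head "carver" (specifically "linen island boat carver"), modifier "valley".
Inside "linen island boat carver": head "carver", modifier "linen island boat".
Inside "linen island boat": head "boat" (specifically "island boat"), modifier "linen".
Inside "island boat": head "boat", modifier "island".
Assembled: [valley [[linen [island boat]] carver]].

[valley [[linen [island boat]] carver]]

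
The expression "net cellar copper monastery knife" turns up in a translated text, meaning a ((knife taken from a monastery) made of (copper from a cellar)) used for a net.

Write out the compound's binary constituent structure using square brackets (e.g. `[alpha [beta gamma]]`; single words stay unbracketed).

[net [[cellar copper] [monastery knife]]]

The outermost head in the paraphrase is "knife" (specifically "cellar copper monastery knife"), modified by "net".
"cellar copper monastery knife" → head "knife" (specifically "monastery knife"), modifier "cellar copper".
"cellar copper" → head "copper", modifier "cellar".
"monastery knife" → head "knife", modifier "monastery".
So the structure is [net [[cellar copper] [monastery knife]]].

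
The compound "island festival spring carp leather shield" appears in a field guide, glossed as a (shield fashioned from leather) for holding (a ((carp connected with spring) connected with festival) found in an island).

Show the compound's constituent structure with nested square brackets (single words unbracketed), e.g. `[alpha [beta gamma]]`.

Whole compound: head "shield" (specifically "leather shield"), modifier "island festival spring carp".
"island festival spring carp" → head "carp" (specifically "festival spring carp"), modifier "island".
"festival spring carp" → head "carp" (specifically "spring carp"), modifier "festival".
"spring carp" → head "carp", modifier "spring".
"leather shield" → head "shield", modifier "leather".
Assembled: [[island [festival [spring carp]]] [leather shield]].

[[island [festival [spring carp]]] [leather shield]]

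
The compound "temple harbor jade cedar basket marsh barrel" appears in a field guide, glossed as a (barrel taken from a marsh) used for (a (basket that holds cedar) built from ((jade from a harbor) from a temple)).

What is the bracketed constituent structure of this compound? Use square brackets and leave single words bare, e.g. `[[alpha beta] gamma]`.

The outermost head in the paraphrase is "barrel" (specifically "marsh barrel"), modified by "temple harbor jade cedar basket".
"temple harbor jade cedar basket" → head "basket" (specifically "cedar basket"), modifier "temple harbor jade".
"temple harbor jade" → head "jade" (specifically "harbor jade"), modifier "temple".
"harbor jade" → head "jade", modifier "harbor".
"cedar basket" → head "basket", modifier "cedar".
"marsh barrel" → head "barrel", modifier "marsh".
Putting it together: [[[temple [harbor jade]] [cedar basket]] [marsh barrel]].

[[[temple [harbor jade]] [cedar basket]] [marsh barrel]]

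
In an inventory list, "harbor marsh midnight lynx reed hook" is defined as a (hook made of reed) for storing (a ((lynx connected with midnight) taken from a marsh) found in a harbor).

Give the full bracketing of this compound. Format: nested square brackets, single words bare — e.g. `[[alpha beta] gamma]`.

The outermost head in the paraphrase is "hook" (specifically "reed hook"), modified by "harbor marsh midnight lynx".
"harbor marsh midnight lynx" → head "lynx" (specifically "marsh midnight lynx"), modifier "harbor".
"marsh midnight lynx" → head "lynx" (specifically "midnight lynx"), modifier "marsh".
"midnight lynx" → head "lynx", modifier "midnight".
"reed hook" → head "hook", modifier "reed".
Putting it together: [[harbor [marsh [midnight lynx]]] [reed hook]].

[[harbor [marsh [midnight lynx]]] [reed hook]]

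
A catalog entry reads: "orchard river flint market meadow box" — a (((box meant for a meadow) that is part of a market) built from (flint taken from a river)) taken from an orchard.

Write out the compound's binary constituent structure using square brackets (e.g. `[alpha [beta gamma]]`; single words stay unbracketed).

[orchard [[river flint] [market [meadow box]]]]

Overall it is a kind of box (specifically "river flint market meadow box"); the modifier is "orchard".
Inside "river flint market meadow box": head "box" (specifically "market meadow box"), modifier "river flint".
Inside "river flint": head "flint", modifier "river".
Inside "market meadow box": head "box" (specifically "meadow box"), modifier "market".
Inside "meadow box": head "box", modifier "meadow".
Putting it together: [orchard [[river flint] [market [meadow box]]]].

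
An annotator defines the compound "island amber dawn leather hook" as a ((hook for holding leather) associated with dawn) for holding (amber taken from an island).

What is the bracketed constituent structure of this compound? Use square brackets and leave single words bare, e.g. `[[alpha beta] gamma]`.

[[island amber] [dawn [leather hook]]]

Overall it is a kind of hook (specifically "dawn leather hook"); the modifier is "island amber".
"island amber" → head "amber", modifier "island".
"dawn leather hook" → head "hook" (specifically "leather hook"), modifier "dawn".
"leather hook" → head "hook", modifier "leather".
Putting it together: [[island amber] [dawn [leather hook]]].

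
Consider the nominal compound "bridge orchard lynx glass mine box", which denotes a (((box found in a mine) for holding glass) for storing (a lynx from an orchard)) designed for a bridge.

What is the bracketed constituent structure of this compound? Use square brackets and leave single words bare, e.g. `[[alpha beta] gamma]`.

Whole compound: head "box" (specifically "orchard lynx glass mine box"), modifier "bridge".
Inside "orchard lynx glass mine box": head "box" (specifically "glass mine box"), modifier "orchard lynx".
Inside "orchard lynx": head "lynx", modifier "orchard".
Inside "glass mine box": head "box" (specifically "mine box"), modifier "glass".
Inside "mine box": head "box", modifier "mine".
So the structure is [bridge [[orchard lynx] [glass [mine box]]]].

[bridge [[orchard lynx] [glass [mine box]]]]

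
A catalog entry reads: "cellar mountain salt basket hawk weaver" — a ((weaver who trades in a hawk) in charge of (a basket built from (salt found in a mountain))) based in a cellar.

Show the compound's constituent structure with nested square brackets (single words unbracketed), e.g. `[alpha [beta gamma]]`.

At the top level: head "weaver" (specifically "mountain salt basket hawk weaver"); modifier "cellar".
"mountain salt basket hawk weaver" → head "weaver" (specifically "hawk weaver"), modifier "mountain salt basket".
"mountain salt basket" → head "basket", modifier "mountain salt".
"mountain salt" → head "salt", modifier "mountain".
"hawk weaver" → head "weaver", modifier "hawk".
So the structure is [cellar [[[mountain salt] basket] [hawk weaver]]].

[cellar [[[mountain salt] basket] [hawk weaver]]]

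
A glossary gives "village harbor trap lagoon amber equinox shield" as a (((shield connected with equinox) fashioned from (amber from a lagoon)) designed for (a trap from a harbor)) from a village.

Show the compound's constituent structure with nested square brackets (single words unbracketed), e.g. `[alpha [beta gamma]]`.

[village [[harbor trap] [[lagoon amber] [equinox shield]]]]

The outermost head in the paraphrase is "shield" (specifically "harbor trap lagoon amber equinox shield"), modified by "village".
Inside "harbor trap lagoon amber equinox shield": head "shield" (specifically "lagoon amber equinox shield"), modifier "harbor trap".
Inside "harbor trap": head "trap", modifier "harbor".
Inside "lagoon amber equinox shield": head "shield" (specifically "equinox shield"), modifier "lagoon amber".
Inside "lagoon amber": head "amber", modifier "lagoon".
Inside "equinox shield": head "shield", modifier "equinox".
So the structure is [village [[harbor trap] [[lagoon amber] [equinox shield]]]].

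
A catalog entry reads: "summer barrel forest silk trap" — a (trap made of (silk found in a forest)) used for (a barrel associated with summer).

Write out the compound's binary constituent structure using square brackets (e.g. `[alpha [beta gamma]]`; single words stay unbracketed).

[[summer barrel] [[forest silk] trap]]

The outermost head in the paraphrase is "trap" (specifically "forest silk trap"), modified by "summer barrel".
"summer barrel" → head "barrel", modifier "summer".
"forest silk trap" → head "trap", modifier "forest silk".
"forest silk" → head "silk", modifier "forest".
Putting it together: [[summer barrel] [[forest silk] trap]].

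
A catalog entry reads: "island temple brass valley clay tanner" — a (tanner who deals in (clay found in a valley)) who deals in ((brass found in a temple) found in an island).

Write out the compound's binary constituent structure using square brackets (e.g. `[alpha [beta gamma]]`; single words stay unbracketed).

[[island [temple brass]] [[valley clay] tanner]]

Overall it is a kind of tanner (specifically "valley clay tanner"); the modifier is "island temple brass".
Inside "island temple brass": head "brass" (specifically "temple brass"), modifier "island".
Inside "temple brass": head "brass", modifier "temple".
Inside "valley clay tanner": head "tanner", modifier "valley clay".
Inside "valley clay": head "clay", modifier "valley".
Assembled: [[island [temple brass]] [[valley clay] tanner]].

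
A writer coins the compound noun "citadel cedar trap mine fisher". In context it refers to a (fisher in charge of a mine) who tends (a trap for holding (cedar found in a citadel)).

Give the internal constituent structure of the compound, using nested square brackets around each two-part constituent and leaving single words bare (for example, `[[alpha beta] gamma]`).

[[[citadel cedar] trap] [mine fisher]]

Whole compound: head "fisher" (specifically "mine fisher"), modifier "citadel cedar trap".
"citadel cedar trap" → head "trap", modifier "citadel cedar".
"citadel cedar" → head "cedar", modifier "citadel".
"mine fisher" → head "fisher", modifier "mine".
Assembled: [[[citadel cedar] trap] [mine fisher]].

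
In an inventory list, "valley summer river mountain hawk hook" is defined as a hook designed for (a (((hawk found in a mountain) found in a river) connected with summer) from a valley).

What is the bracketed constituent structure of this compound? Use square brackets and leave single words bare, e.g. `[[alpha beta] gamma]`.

The outermost head in the paraphrase is "hook", modified by "valley summer river mountain hawk".
"valley summer river mountain hawk" → head "hawk" (specifically "summer river mountain hawk"), modifier "valley".
"summer river mountain hawk" → head "hawk" (specifically "river mountain hawk"), modifier "summer".
"river mountain hawk" → head "hawk" (specifically "mountain hawk"), modifier "river".
"mountain hawk" → head "hawk", modifier "mountain".
So the structure is [[valley [summer [river [mountain hawk]]]] hook].

[[valley [summer [river [mountain hawk]]]] hook]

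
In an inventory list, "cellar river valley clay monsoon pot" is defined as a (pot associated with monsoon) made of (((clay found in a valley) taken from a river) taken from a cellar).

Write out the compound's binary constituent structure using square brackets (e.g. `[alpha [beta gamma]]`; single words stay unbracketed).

At the top level: head "pot" (specifically "monsoon pot"); modifier "cellar river valley clay".
Within "cellar river valley clay", the head is "clay" (specifically "river valley clay") and the modifier is "cellar".
Within "river valley clay", the head is "clay" (specifically "valley clay") and the modifier is "river".
Within "valley clay", the head is "clay" and the modifier is "valley".
Within "monsoon pot", the head is "pot" and the modifier is "monsoon".
Putting it together: [[cellar [river [valley clay]]] [monsoon pot]].

[[cellar [river [valley clay]]] [monsoon pot]]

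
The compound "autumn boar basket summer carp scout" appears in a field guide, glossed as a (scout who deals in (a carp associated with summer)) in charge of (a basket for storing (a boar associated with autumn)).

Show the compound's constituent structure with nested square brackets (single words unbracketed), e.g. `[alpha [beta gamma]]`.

[[[autumn boar] basket] [[summer carp] scout]]

Whole compound: head "scout" (specifically "summer carp scout"), modifier "autumn boar basket".
"autumn boar basket" → head "basket", modifier "autumn boar".
"autumn boar" → head "boar", modifier "autumn".
"summer carp scout" → head "scout", modifier "summer carp".
"summer carp" → head "carp", modifier "summer".
So the structure is [[[autumn boar] basket] [[summer carp] scout]].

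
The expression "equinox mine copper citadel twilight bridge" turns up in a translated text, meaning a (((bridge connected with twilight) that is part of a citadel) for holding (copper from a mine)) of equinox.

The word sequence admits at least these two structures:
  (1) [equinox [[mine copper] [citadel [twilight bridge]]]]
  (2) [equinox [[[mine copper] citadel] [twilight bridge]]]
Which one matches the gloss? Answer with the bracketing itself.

The paraphrase's head is the "bridge" part ("mine copper citadel twilight bridge"); its modifier is "equinox".
That top-level split, carried through the inner groups, gives [equinox [[mine copper] [citadel [twilight bridge]]]].

[equinox [[mine copper] [citadel [twilight bridge]]]]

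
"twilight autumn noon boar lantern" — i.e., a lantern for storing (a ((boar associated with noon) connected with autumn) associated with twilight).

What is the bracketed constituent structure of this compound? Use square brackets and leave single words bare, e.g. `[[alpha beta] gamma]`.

The outermost head in the paraphrase is "lantern", modified by "twilight autumn noon boar".
Inside "twilight autumn noon boar": head "boar" (specifically "autumn noon boar"), modifier "twilight".
Inside "autumn noon boar": head "boar" (specifically "noon boar"), modifier "autumn".
Inside "noon boar": head "boar", modifier "noon".
Putting it together: [[twilight [autumn [noon boar]]] lantern].

[[twilight [autumn [noon boar]]] lantern]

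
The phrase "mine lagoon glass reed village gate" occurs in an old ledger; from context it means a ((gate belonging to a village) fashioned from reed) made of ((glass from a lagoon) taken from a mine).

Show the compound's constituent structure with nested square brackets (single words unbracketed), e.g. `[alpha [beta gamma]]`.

Whole compound: head "gate" (specifically "reed village gate"), modifier "mine lagoon glass".
Inside "mine lagoon glass": head "glass" (specifically "lagoon glass"), modifier "mine".
Inside "lagoon glass": head "glass", modifier "lagoon".
Inside "reed village gate": head "gate" (specifically "village gate"), modifier "reed".
Inside "village gate": head "gate", modifier "village".
Putting it together: [[mine [lagoon glass]] [reed [village gate]]].

[[mine [lagoon glass]] [reed [village gate]]]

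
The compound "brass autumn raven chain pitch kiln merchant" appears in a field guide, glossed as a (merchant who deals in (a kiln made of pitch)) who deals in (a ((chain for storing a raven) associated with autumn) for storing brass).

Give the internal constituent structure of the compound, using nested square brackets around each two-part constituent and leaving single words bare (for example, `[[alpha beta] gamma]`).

Whole compound: head "merchant" (specifically "pitch kiln merchant"), modifier "brass autumn raven chain".
Within "brass autumn raven chain", the head is "chain" (specifically "autumn raven chain") and the modifier is "brass".
Within "autumn raven chain", the head is "chain" (specifically "raven chain") and the modifier is "autumn".
Within "raven chain", the head is "chain" and the modifier is "raven".
Within "pitch kiln merchant", the head is "merchant" and the modifier is "pitch kiln".
Within "pitch kiln", the head is "kiln" and the modifier is "pitch".
So the structure is [[brass [autumn [raven chain]]] [[pitch kiln] merchant]].

[[brass [autumn [raven chain]]] [[pitch kiln] merchant]]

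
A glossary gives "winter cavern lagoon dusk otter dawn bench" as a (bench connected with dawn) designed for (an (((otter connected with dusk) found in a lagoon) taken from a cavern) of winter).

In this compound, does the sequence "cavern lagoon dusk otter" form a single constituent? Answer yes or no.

yes

The paraphrase groups the words so that "cavern lagoon dusk otter" is one unit: it corresponds to a single parenthesized sub-phrase.
The full structure is [[winter [cavern [lagoon [dusk otter]]]] [dawn bench]], in which [cavern lagoon dusk otter] is a constituent.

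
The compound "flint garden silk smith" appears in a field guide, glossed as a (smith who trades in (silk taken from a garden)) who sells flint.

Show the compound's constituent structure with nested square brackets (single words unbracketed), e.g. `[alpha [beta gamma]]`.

[flint [[garden silk] smith]]

The outermost head in the paraphrase is "smith" (specifically "garden silk smith"), modified by "flint".
"garden silk smith" → head "smith", modifier "garden silk".
"garden silk" → head "silk", modifier "garden".
So the structure is [flint [[garden silk] smith]].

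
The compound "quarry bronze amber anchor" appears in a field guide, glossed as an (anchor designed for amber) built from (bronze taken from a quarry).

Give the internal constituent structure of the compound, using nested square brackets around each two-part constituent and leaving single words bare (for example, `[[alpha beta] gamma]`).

[[quarry bronze] [amber anchor]]

Overall it is a kind of anchor (specifically "amber anchor"); the modifier is "quarry bronze".
"quarry bronze" → head "bronze", modifier "quarry".
"amber anchor" → head "anchor", modifier "amber".
So the structure is [[quarry bronze] [amber anchor]].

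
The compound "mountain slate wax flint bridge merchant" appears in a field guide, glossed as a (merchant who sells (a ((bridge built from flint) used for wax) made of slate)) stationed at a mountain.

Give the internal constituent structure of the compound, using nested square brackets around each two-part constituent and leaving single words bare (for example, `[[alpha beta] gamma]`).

[mountain [[slate [wax [flint bridge]]] merchant]]

At the top level: head "merchant" (specifically "slate wax flint bridge merchant"); modifier "mountain".
Inside "slate wax flint bridge merchant": head "merchant", modifier "slate wax flint bridge".
Inside "slate wax flint bridge": head "bridge" (specifically "wax flint bridge"), modifier "slate".
Inside "wax flint bridge": head "bridge" (specifically "flint bridge"), modifier "wax".
Inside "flint bridge": head "bridge", modifier "flint".
Assembled: [mountain [[slate [wax [flint bridge]]] merchant]].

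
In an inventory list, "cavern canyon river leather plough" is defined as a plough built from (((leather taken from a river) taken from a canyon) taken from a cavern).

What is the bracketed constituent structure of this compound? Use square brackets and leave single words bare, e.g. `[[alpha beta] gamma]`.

[[cavern [canyon [river leather]]] plough]

Overall it is a kind of plough; the modifier is "cavern canyon river leather".
Within "cavern canyon river leather", the head is "leather" (specifically "canyon river leather") and the modifier is "cavern".
Within "canyon river leather", the head is "leather" (specifically "river leather") and the modifier is "canyon".
Within "river leather", the head is "leather" and the modifier is "river".
Assembled: [[cavern [canyon [river leather]]] plough].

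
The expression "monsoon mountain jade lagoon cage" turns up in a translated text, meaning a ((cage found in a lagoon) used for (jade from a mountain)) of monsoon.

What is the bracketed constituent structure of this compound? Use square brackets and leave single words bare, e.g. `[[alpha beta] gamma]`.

At the top level: head "cage" (specifically "mountain jade lagoon cage"); modifier "monsoon".
Inside "mountain jade lagoon cage": head "cage" (specifically "lagoon cage"), modifier "mountain jade".
Inside "mountain jade": head "jade", modifier "mountain".
Inside "lagoon cage": head "cage", modifier "lagoon".
Assembled: [monsoon [[mountain jade] [lagoon cage]]].

[monsoon [[mountain jade] [lagoon cage]]]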